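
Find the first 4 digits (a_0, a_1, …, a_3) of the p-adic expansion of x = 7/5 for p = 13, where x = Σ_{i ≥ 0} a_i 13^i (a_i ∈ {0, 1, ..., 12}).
(a_0, …, a_3) = (4, 5, 10, 7)

v_13(7/5) = 0 (numerator and denominator both coprime to 13), so x ∈ ℤ_13^×. Compute digits iteratively via a_i = x_i mod 13, x_{i+1} = (x_i − a_i)/13, with x_0 = x:
  x_0 = 7/5;  a_0 = 4;  x_1 = (x_0 − 4)/13 = -1/5
  x_1 = -1/5;  a_1 = 5;  x_2 = (x_1 − 5)/13 = -2/5
  x_2 = -2/5;  a_2 = 10;  x_3 = (x_2 − 10)/13 = -4/5
  x_3 = -4/5;  a_3 = 7;  x_4 = (x_3 − 7)/13 = -3/5
Digits: (4, 5, 10, 7).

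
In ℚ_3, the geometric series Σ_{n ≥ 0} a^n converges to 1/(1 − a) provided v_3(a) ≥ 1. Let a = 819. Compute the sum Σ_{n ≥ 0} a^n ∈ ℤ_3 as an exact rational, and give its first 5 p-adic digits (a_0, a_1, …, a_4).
Σ a^n = 1/(1 − a) = -1/818;  first 5 digits = (1, 0, 1, 0, 2)

v_3(a) = 2 ≥ 1, so the series converges in ℤ_3 to 1/(1 − a) = 1/(1 − 819) = -1/818. Expand this rational in ℤ_3: compute digits iteratively via d_i = x_i mod 3, x_{i+1} = (x_i − d_i)/3. The first 5 digits are (1, 0, 1, 0, 2).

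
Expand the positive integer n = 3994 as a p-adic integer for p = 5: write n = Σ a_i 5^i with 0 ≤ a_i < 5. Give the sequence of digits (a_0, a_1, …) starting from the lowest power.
(a_0, a_1, …) = (4, 3, 4, 1, 1, 1)

Repeated division by 5 gives the digits low-to-high: 3994 = 4 + 3·5^1 + 4·5^2 + 1·5^3 + 1·5^4 + 1·5^5. Digit sequence: (4, 3, 4, 1, 1, 1).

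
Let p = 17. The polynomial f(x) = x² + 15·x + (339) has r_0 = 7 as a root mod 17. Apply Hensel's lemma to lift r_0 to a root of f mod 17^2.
r_1 = 279 (mod 289)

Hensel: r_{i+1} = r_i − f(r_i)·(f′(r_i))^{-1} mod 17^{i+2}, f′(x) = 2x + 15. Iterate:
  r_0 = 7 (mod 17)
  r_1 = 279 (mod 289)
Final: r = 279 satisfies f(r) ≡ 0 mod 17^2.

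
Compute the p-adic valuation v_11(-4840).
v_11(-4840) = 2

v_11(n) is the largest exponent k such that 11^k divides n. Factor out: -4840 = -11^2 · 40. (Sign doesn't affect v_p.) So v_11(-4840) = 2.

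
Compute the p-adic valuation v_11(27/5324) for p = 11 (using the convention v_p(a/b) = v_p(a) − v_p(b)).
v_11(27/5324) = -3

Factor powers of 11 from the numerator and denominator of the reduced fraction: 27 = 11^0 · 27 and 5324 = 11^3 · 4. Apply v_p(a/b) = v_p(a) − v_p(b): v_11(27/5324) = 0 − 3 = -3.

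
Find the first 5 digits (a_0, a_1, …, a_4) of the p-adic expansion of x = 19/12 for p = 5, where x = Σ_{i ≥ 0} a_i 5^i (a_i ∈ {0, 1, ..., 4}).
(a_0, …, a_4) = (2, 2, 0, 2, 0)

v_5(19/12) = 0 (numerator and denominator both coprime to 5), so x ∈ ℤ_5^×. Compute digits iteratively via a_i = x_i mod 5, x_{i+1} = (x_i − a_i)/5, with x_0 = x:
  x_0 = 19/12;  a_0 = 2;  x_1 = (x_0 − 2)/5 = -1/12
  x_1 = -1/12;  a_1 = 2;  x_2 = (x_1 − 2)/5 = -5/12
  x_2 = -5/12;  a_2 = 0;  x_3 = (x_2 − 0)/5 = -1/12
  x_3 = -1/12;  a_3 = 2;  x_4 = (x_3 − 2)/5 = -5/12
  x_4 = -5/12;  a_4 = 0;  x_5 = (x_4 − 0)/5 = -1/12
Digits: (2, 2, 0, 2, 0).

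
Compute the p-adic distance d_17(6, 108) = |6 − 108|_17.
d_17(6, 108) = 1/17

Step 1 — x − y = 6 − 108 = -102. Step 2 — v_17(-102) = 1 (factor: -102 = −(17^1 · 6); the sign does not affect v_p). Step 3 — |x − y|_17 = 17^{-1} = 1/17.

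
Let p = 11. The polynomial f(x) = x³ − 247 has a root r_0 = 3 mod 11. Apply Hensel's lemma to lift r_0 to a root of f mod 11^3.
r_2 = 894 (mod 1331)

Hensel: r_{i+1} = r_i − f(r_i)/f′(r_i) mod 11^{i+2}, where f′(x) = 3x². Iterate:
  r_0 = 3 (mod 11)
  r_1 = 47 (mod 121)
  r_2 = 894 (mod 1331)
Final: r = 894 with f(r) ≡ 0 mod 11^3.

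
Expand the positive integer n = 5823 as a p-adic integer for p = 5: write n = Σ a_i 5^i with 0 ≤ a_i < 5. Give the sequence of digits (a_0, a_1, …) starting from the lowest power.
(a_0, a_1, …) = (3, 4, 2, 1, 4, 1)

Repeated division by 5 gives the digits low-to-high: 5823 = 3 + 4·5^1 + 2·5^2 + 1·5^3 + 4·5^4 + 1·5^5. Digit sequence: (3, 4, 2, 1, 4, 1).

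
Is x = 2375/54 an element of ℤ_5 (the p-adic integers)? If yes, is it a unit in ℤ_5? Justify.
x ∈ ℤ_5 but not a unit; v_5(x) = 3 > 0

ℤ_5 = {x ∈ ℚ_5 : v_5(x) ≥ 0} and ℤ_5^× = {x ∈ ℤ_5 : v_5(x) = 0}. Here v_5(2375/54) = v_5(num) − v_5(den) = 3; compare against these criteria.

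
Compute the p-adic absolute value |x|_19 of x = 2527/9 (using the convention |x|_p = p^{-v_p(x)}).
|2527/9|_19 = 1/361

Step 1 — compute v_19(x) by factoring powers of 19 out of the numerator and denominator: v_19(2527/9) = 2. Step 2 — apply |x|_p = p^{-v_p(x)} = 19^{-2} = 1/361.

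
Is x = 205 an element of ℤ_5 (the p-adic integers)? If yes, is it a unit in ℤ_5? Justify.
x ∈ ℤ_5 but not a unit; v_5(x) = 1 > 0

ℤ_5 = {x ∈ ℚ_5 : v_5(x) ≥ 0} and ℤ_5^× = {x ∈ ℤ_5 : v_5(x) = 0}. Here v_5(205) = v_5(num) − v_5(den) = 1; compare against these criteria.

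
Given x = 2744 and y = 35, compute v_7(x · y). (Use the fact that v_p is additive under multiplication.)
v_7(96040) = 4

v_p(x) = 3 (factor: 2744 = 7^3 · 8); v_p(y) = 1 (factor: 35 = 7^1 · 5). Additivity: v_p(xy) = v_p(x) + v_p(y) = 3 + 1 = 4. (Direct check: xy = 96040 = 7^4 · (40).)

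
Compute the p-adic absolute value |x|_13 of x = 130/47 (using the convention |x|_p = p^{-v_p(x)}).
|130/47|_13 = 1/13

Step 1 — compute v_13(x) by factoring powers of 13 out of the numerator and denominator: v_13(130/47) = 1. Step 2 — apply |x|_p = p^{-v_p(x)} = 13^{-1} = 1/13.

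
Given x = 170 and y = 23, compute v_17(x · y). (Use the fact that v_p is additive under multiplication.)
v_17(3910) = 1

v_p(x) = 1 (factor: 170 = 17^1 · 10); v_p(y) = 0 (factor: 23 = 17^0 · 23). Additivity: v_p(xy) = v_p(x) + v_p(y) = 1 + 0 = 1. (Direct check: xy = 3910 = 17^1 · (230).)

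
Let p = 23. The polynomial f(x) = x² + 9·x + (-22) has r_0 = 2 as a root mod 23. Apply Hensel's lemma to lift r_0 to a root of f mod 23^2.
r_1 = 2 (mod 529)

Hensel: r_{i+1} = r_i − f(r_i)·(f′(r_i))^{-1} mod 23^{i+2}, f′(x) = 2x + 9. Iterate:
  r_0 = 2 (mod 23)
  r_1 = 2 (mod 529)
Final: r = 2 satisfies f(r) ≡ 0 mod 23^2.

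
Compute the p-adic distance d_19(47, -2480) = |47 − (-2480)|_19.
d_19(47, -2480) = 1/361

Step 1 — x − y = 47 − (-2480) = 2527. Step 2 — v_19(2527) = 2 (factor: 2527 = (19^2 · 7); the sign does not affect v_p). Step 3 — |x − y|_19 = 19^{-2} = 1/361.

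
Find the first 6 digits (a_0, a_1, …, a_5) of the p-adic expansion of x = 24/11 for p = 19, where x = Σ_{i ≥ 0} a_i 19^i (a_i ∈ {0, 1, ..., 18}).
(a_0, …, a_5) = (16, 1, 12, 8, 3, 5)

v_19(24/11) = 0 (numerator and denominator both coprime to 19), so x ∈ ℤ_19^×. Compute digits iteratively via a_i = x_i mod 19, x_{i+1} = (x_i − a_i)/19, with x_0 = x:
  x_0 = 24/11;  a_0 = 16;  x_1 = (x_0 − 16)/19 = -8/11
  x_1 = -8/11;  a_1 = 1;  x_2 = (x_1 − 1)/19 = -1/11
  x_2 = -1/11;  a_2 = 12;  x_3 = (x_2 − 12)/19 = -7/11
  x_3 = -7/11;  a_3 = 8;  x_4 = (x_3 − 8)/19 = -5/11
  x_4 = -5/11;  a_4 = 3;  x_5 = (x_4 − 3)/19 = -2/11
  x_5 = -2/11;  a_5 = 5;  x_6 = (x_5 − 5)/19 = -3/11
Digits: (16, 1, 12, 8, 3, 5).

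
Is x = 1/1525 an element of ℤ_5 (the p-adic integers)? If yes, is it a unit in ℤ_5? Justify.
x ∉ ℤ_5 (v_5(x) = -2 < 0)

ℤ_5 = {x ∈ ℚ_5 : v_5(x) ≥ 0} and ℤ_5^× = {x ∈ ℤ_5 : v_5(x) = 0}. Here v_5(1/1525) = v_5(num) − v_5(den) = -2; compare against these criteria.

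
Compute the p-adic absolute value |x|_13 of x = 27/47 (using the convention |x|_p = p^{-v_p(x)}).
|27/47|_13 = 1

Step 1 — compute v_13(x) by factoring powers of 13 out of the numerator and denominator: v_13(27/47) = 0. Step 2 — apply |x|_p = p^{-v_p(x)} = 13^{0} = 1.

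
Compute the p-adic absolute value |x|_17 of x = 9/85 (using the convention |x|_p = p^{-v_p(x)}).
|9/85|_17 = 17

Step 1 — compute v_17(x) by factoring powers of 17 out of the numerator and denominator: v_17(9/85) = -1. Step 2 — apply |x|_p = p^{-v_p(x)} = 17^{1} = 17.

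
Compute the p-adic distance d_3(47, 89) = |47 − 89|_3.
d_3(47, 89) = 1/3

Step 1 — x − y = 47 − 89 = -42. Step 2 — v_3(-42) = 1 (factor: -42 = −(3^1 · 14); the sign does not affect v_p). Step 3 — |x − y|_3 = 3^{-1} = 1/3.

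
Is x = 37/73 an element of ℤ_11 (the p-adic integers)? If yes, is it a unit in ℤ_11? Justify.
x ∈ ℤ_11^× (unit); v_11(x) = 0

ℤ_11 = {x ∈ ℚ_11 : v_11(x) ≥ 0} and ℤ_11^× = {x ∈ ℤ_11 : v_11(x) = 0}. Here v_11(37/73) = v_11(num) − v_11(den) = 0; compare against these criteria.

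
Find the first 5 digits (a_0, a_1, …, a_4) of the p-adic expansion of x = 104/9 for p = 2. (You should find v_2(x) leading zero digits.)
(a_0, …, a_4) = (0, 0, 0, 1, 0)

v_2(104/9) = 3, so a_0 = ... = a_2 = 0. Factor out: x = 2^3 · u with u = 13/9 a unit in ℤ_2. Expand u iteratively via a_{v+i} = u_i mod 2, u_{i+1} = (u_i − a_{v+i})/2:
  u_0 = 13/9;  a_3 = 1;  u_1 = (u_0 − 1)/2 = 2/9
  u_1 = 2/9;  a_4 = 0;  u_2 = (u_1 − 0)/2 = 1/9
Digits: (0, 0, 0, 1, 0).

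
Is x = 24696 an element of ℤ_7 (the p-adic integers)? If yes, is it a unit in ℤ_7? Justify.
x ∈ ℤ_7 but not a unit; v_7(x) = 3 > 0

ℤ_7 = {x ∈ ℚ_7 : v_7(x) ≥ 0} and ℤ_7^× = {x ∈ ℤ_7 : v_7(x) = 0}. Here v_7(24696) = v_7(num) − v_7(den) = 3; compare against these criteria.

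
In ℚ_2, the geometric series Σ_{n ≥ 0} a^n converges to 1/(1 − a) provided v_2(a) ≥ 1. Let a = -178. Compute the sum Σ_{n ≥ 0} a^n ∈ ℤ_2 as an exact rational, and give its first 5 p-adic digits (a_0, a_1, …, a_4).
Σ a^n = 1/(1 − a) = 1/179;  first 5 digits = (1, 1, 0, 1, 1)

v_2(a) = 1 ≥ 1, so the series converges in ℤ_2 to 1/(1 − a) = 1/(1 − (-178)) = 1/179. Expand this rational in ℤ_2: compute digits iteratively via d_i = x_i mod 2, x_{i+1} = (x_i − d_i)/2. The first 5 digits are (1, 1, 0, 1, 1).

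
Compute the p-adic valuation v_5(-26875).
v_5(-26875) = 4

v_5(n) is the largest exponent k such that 5^k divides n. Factor out: -26875 = -5^4 · 43. (Sign doesn't affect v_p.) So v_5(-26875) = 4.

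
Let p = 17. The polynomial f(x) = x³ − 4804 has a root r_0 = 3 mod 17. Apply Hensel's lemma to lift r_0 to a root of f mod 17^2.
r_1 = 105 (mod 289)

Hensel: r_{i+1} = r_i − f(r_i)/f′(r_i) mod 17^{i+2}, where f′(x) = 3x². Iterate:
  r_0 = 3 (mod 17)
  r_1 = 105 (mod 289)
Final: r = 105 with f(r) ≡ 0 mod 17^2.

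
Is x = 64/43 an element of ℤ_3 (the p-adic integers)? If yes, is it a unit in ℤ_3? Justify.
x ∈ ℤ_3^× (unit); v_3(x) = 0

ℤ_3 = {x ∈ ℚ_3 : v_3(x) ≥ 0} and ℤ_3^× = {x ∈ ℤ_3 : v_3(x) = 0}. Here v_3(64/43) = v_3(num) − v_3(den) = 0; compare against these criteria.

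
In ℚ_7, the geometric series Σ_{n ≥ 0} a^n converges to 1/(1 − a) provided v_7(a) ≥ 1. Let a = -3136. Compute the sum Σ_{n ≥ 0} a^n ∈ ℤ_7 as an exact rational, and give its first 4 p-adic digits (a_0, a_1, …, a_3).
Σ a^n = 1/(1 − a) = 1/3137;  first 4 digits = (1, 0, 6, 4)

v_7(a) = 2 ≥ 1, so the series converges in ℤ_7 to 1/(1 − a) = 1/(1 − (-3136)) = 1/3137. Expand this rational in ℤ_7: compute digits iteratively via d_i = x_i mod 7, x_{i+1} = (x_i − d_i)/7. The first 4 digits are (1, 0, 6, 4).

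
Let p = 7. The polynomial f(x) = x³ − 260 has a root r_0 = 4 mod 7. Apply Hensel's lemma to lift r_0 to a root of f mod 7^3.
r_2 = 151 (mod 343)

Hensel: r_{i+1} = r_i − f(r_i)/f′(r_i) mod 7^{i+2}, where f′(x) = 3x². Iterate:
  r_0 = 4 (mod 7)
  r_1 = 4 (mod 49)
  r_2 = 151 (mod 343)
Final: r = 151 with f(r) ≡ 0 mod 7^3.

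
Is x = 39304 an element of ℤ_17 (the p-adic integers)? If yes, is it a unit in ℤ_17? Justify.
x ∈ ℤ_17 but not a unit; v_17(x) = 3 > 0

ℤ_17 = {x ∈ ℚ_17 : v_17(x) ≥ 0} and ℤ_17^× = {x ∈ ℤ_17 : v_17(x) = 0}. Here v_17(39304) = v_17(num) − v_17(den) = 3; compare against these criteria.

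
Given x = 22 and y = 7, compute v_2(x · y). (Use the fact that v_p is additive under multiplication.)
v_2(154) = 1

v_p(x) = 1 (factor: 22 = 2^1 · 11); v_p(y) = 0 (factor: 7 = 2^0 · 7). Additivity: v_p(xy) = v_p(x) + v_p(y) = 1 + 0 = 1. (Direct check: xy = 154 = 2^1 · (77).)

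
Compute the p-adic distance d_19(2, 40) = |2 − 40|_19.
d_19(2, 40) = 1/19

Step 1 — x − y = 2 − 40 = -38. Step 2 — v_19(-38) = 1 (factor: -38 = −(19^1 · 2); the sign does not affect v_p). Step 3 — |x − y|_19 = 19^{-1} = 1/19.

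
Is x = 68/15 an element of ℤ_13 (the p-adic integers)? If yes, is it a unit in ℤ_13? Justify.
x ∈ ℤ_13^× (unit); v_13(x) = 0

ℤ_13 = {x ∈ ℚ_13 : v_13(x) ≥ 0} and ℤ_13^× = {x ∈ ℤ_13 : v_13(x) = 0}. Here v_13(68/15) = v_13(num) − v_13(den) = 0; compare against these criteria.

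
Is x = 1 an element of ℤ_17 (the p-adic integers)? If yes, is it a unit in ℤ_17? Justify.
x ∈ ℤ_17^× (unit); v_17(x) = 0

ℤ_17 = {x ∈ ℚ_17 : v_17(x) ≥ 0} and ℤ_17^× = {x ∈ ℤ_17 : v_17(x) = 0}. Here v_17(1) = v_17(num) − v_17(den) = 0; compare against these criteria.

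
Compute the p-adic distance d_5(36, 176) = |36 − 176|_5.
d_5(36, 176) = 1/5

Step 1 — x − y = 36 − 176 = -140. Step 2 — v_5(-140) = 1 (factor: -140 = −(5^1 · 28); the sign does not affect v_p). Step 3 — |x − y|_5 = 5^{-1} = 1/5.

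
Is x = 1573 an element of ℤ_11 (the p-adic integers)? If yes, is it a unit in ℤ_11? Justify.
x ∈ ℤ_11 but not a unit; v_11(x) = 2 > 0

ℤ_11 = {x ∈ ℚ_11 : v_11(x) ≥ 0} and ℤ_11^× = {x ∈ ℤ_11 : v_11(x) = 0}. Here v_11(1573) = v_11(num) − v_11(den) = 2; compare against these criteria.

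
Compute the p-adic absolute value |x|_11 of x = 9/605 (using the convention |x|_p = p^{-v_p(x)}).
|9/605|_11 = 121

Step 1 — compute v_11(x) by factoring powers of 11 out of the numerator and denominator: v_11(9/605) = -2. Step 2 — apply |x|_p = p^{-v_p(x)} = 11^{2} = 121.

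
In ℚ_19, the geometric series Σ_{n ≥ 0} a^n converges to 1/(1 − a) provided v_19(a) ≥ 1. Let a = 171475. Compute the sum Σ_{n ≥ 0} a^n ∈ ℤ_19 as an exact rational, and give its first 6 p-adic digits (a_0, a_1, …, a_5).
Σ a^n = 1/(1 − a) = -1/171474;  first 6 digits = (1, 0, 0, 6, 1, 0)

v_19(a) = 3 ≥ 1, so the series converges in ℤ_19 to 1/(1 − a) = 1/(1 − 171475) = -1/171474. Expand this rational in ℤ_19: compute digits iteratively via d_i = x_i mod 19, x_{i+1} = (x_i − d_i)/19. The first 6 digits are (1, 0, 0, 6, 1, 0).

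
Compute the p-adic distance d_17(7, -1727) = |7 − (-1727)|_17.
d_17(7, -1727) = 1/289

Step 1 — x − y = 7 − (-1727) = 1734. Step 2 — v_17(1734) = 2 (factor: 1734 = (17^2 · 6); the sign does not affect v_p). Step 3 — |x − y|_17 = 17^{-2} = 1/289.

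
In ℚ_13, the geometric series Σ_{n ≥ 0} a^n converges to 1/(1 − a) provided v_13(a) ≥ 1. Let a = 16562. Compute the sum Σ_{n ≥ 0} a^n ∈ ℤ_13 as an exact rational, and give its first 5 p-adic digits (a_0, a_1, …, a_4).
Σ a^n = 1/(1 − a) = -1/16561;  first 5 digits = (1, 0, 7, 7, 10)

v_13(a) = 2 ≥ 1, so the series converges in ℤ_13 to 1/(1 − a) = 1/(1 − 16562) = -1/16561. Expand this rational in ℤ_13: compute digits iteratively via d_i = x_i mod 13, x_{i+1} = (x_i − d_i)/13. The first 5 digits are (1, 0, 7, 7, 10).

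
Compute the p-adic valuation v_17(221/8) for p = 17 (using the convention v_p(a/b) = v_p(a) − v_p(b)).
v_17(221/8) = 1

Factor powers of 17 from the numerator and denominator of the reduced fraction: 221 = 17^1 · 13 and 8 = 17^0 · 8. Apply v_p(a/b) = v_p(a) − v_p(b): v_17(221/8) = 1 − 0 = 1.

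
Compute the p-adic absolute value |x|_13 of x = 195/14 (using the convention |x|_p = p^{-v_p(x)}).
|195/14|_13 = 1/13

Step 1 — compute v_13(x) by factoring powers of 13 out of the numerator and denominator: v_13(195/14) = 1. Step 2 — apply |x|_p = p^{-v_p(x)} = 13^{-1} = 1/13.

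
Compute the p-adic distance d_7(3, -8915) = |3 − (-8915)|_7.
d_7(3, -8915) = 1/343

Step 1 — x − y = 3 − (-8915) = 8918. Step 2 — v_7(8918) = 3 (factor: 8918 = (7^3 · 26); the sign does not affect v_p). Step 3 — |x − y|_7 = 7^{-3} = 1/343.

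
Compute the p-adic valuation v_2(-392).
v_2(-392) = 3

v_2(n) is the largest exponent k such that 2^k divides n. Factor out: -392 = -2^3 · 49. (Sign doesn't affect v_p.) So v_2(-392) = 3.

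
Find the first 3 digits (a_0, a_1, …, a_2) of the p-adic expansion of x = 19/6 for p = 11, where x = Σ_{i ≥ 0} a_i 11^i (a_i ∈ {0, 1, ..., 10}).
(a_0, …, a_2) = (5, 9, 1)

v_11(19/6) = 0 (numerator and denominator both coprime to 11), so x ∈ ℤ_11^×. Compute digits iteratively via a_i = x_i mod 11, x_{i+1} = (x_i − a_i)/11, with x_0 = x:
  x_0 = 19/6;  a_0 = 5;  x_1 = (x_0 − 5)/11 = -1/6
  x_1 = -1/6;  a_1 = 9;  x_2 = (x_1 − 9)/11 = -5/6
  x_2 = -5/6;  a_2 = 1;  x_3 = (x_2 − 1)/11 = -1/6
Digits: (5, 9, 1).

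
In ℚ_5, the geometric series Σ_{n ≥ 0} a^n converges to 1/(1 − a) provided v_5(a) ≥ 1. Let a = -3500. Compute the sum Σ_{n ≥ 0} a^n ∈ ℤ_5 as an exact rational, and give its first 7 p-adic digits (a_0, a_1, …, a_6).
Σ a^n = 1/(1 − a) = 1/3501;  first 7 digits = (1, 0, 0, 2, 4, 3, 3)

v_5(a) = 3 ≥ 1, so the series converges in ℤ_5 to 1/(1 − a) = 1/(1 − (-3500)) = 1/3501. Expand this rational in ℤ_5: compute digits iteratively via d_i = x_i mod 5, x_{i+1} = (x_i − d_i)/5. The first 7 digits are (1, 0, 0, 2, 4, 3, 3).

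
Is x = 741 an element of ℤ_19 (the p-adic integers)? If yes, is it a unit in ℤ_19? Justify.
x ∈ ℤ_19 but not a unit; v_19(x) = 1 > 0

ℤ_19 = {x ∈ ℚ_19 : v_19(x) ≥ 0} and ℤ_19^× = {x ∈ ℤ_19 : v_19(x) = 0}. Here v_19(741) = v_19(num) − v_19(den) = 1; compare against these criteria.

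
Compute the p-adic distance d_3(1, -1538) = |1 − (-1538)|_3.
d_3(1, -1538) = 1/81

Step 1 — x − y = 1 − (-1538) = 1539. Step 2 — v_3(1539) = 4 (factor: 1539 = (3^4 · 19); the sign does not affect v_p). Step 3 — |x − y|_3 = 3^{-4} = 1/81.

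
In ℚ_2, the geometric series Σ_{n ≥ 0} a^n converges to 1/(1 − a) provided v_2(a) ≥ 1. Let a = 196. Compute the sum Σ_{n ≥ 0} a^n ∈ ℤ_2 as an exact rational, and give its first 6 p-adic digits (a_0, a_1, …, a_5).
Σ a^n = 1/(1 − a) = -1/195;  first 6 digits = (1, 0, 1, 0, 1, 0)

v_2(a) = 2 ≥ 1, so the series converges in ℤ_2 to 1/(1 − a) = 1/(1 − 196) = -1/195. Expand this rational in ℤ_2: compute digits iteratively via d_i = x_i mod 2, x_{i+1} = (x_i − d_i)/2. The first 6 digits are (1, 0, 1, 0, 1, 0).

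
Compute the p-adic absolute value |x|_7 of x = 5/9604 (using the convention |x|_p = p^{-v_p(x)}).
|5/9604|_7 = 2401

Step 1 — compute v_7(x) by factoring powers of 7 out of the numerator and denominator: v_7(5/9604) = -4. Step 2 — apply |x|_p = p^{-v_p(x)} = 7^{4} = 2401.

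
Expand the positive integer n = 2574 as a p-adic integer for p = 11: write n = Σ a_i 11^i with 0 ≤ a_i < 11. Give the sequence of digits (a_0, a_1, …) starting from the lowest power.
(a_0, a_1, …) = (0, 3, 10, 1)

Repeated division by 11 gives the digits low-to-high: 2574 = 3·11^1 + 10·11^2 + 1·11^3. Digit sequence: (0, 3, 10, 1).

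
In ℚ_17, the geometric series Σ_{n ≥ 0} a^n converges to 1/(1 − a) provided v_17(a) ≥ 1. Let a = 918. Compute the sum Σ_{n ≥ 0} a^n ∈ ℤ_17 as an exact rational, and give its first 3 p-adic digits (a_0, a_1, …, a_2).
Σ a^n = 1/(1 − a) = -1/917;  first 3 digits = (1, 3, 12)

v_17(a) = 1 ≥ 1, so the series converges in ℤ_17 to 1/(1 − a) = 1/(1 − 918) = -1/917. Expand this rational in ℤ_17: compute digits iteratively via d_i = x_i mod 17, x_{i+1} = (x_i − d_i)/17. The first 3 digits are (1, 3, 12).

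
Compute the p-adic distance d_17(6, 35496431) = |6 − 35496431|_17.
d_17(6, 35496431) = 1/1419857

Step 1 — x − y = 6 − 35496431 = -35496425. Step 2 — v_17(-35496425) = 5 (factor: -35496425 = −(17^5 · 25); the sign does not affect v_p). Step 3 — |x − y|_17 = 17^{-5} = 1/1419857.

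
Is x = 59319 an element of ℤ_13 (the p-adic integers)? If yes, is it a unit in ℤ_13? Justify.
x ∈ ℤ_13 but not a unit; v_13(x) = 3 > 0

ℤ_13 = {x ∈ ℚ_13 : v_13(x) ≥ 0} and ℤ_13^× = {x ∈ ℤ_13 : v_13(x) = 0}. Here v_13(59319) = v_13(num) − v_13(den) = 3; compare against these criteria.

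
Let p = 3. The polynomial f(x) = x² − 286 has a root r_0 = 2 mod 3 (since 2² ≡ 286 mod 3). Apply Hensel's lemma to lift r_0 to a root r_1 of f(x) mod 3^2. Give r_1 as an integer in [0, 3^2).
r_1 = 5 (mod 9)

Hensel's recurrence: r_{i+1} = r_i − f(r_i)·(f′(r_i))^{-1} mod 3^{i+2}, with f′(x) = 2x. Iterate:
  r_0 = 2 (mod 3)
  r_1 = 5 (mod 9)
Final: r_1 = 5, and one checks f(r_1) ≡ 0 mod 3^2.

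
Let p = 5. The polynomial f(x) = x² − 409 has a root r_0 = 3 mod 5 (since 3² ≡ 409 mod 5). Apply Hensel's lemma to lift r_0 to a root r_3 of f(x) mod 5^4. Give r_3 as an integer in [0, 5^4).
r_3 = 278 (mod 625)

Hensel's recurrence: r_{i+1} = r_i − f(r_i)·(f′(r_i))^{-1} mod 5^{i+2}, with f′(x) = 2x. Iterate:
  r_0 = 3 (mod 5)
  r_1 = 3 (mod 25)
  r_2 = 28 (mod 125)
  r_3 = 278 (mod 625)
Final: r_3 = 278, and one checks f(r_3) ≡ 0 mod 5^4.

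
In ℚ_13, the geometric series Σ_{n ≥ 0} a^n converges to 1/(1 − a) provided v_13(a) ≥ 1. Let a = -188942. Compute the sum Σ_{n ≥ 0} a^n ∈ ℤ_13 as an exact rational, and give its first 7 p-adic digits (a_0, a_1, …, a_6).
Σ a^n = 1/(1 − a) = 1/188943;  first 7 digits = (1, 0, 0, 5, 6, 12, 11)

v_13(a) = 3 ≥ 1, so the series converges in ℤ_13 to 1/(1 − a) = 1/(1 − (-188942)) = 1/188943. Expand this rational in ℤ_13: compute digits iteratively via d_i = x_i mod 13, x_{i+1} = (x_i − d_i)/13. The first 7 digits are (1, 0, 0, 5, 6, 12, 11).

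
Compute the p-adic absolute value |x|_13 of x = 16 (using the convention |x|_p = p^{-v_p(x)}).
|16|_13 = 1

Step 1 — compute v_13(x) by factoring powers of 13 out of the numerator and denominator: v_13(16) = 0. Step 2 — apply |x|_p = p^{-v_p(x)} = 13^{0} = 1.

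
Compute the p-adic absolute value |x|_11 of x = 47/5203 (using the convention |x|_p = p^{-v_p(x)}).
|47/5203|_11 = 121

Step 1 — compute v_11(x) by factoring powers of 11 out of the numerator and denominator: v_11(47/5203) = -2. Step 2 — apply |x|_p = p^{-v_p(x)} = 11^{2} = 121.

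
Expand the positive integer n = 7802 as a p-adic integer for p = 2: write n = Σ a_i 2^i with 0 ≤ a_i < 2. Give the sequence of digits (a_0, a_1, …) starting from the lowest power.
(a_0, a_1, …) = (0, 1, 0, 1, 1, 1, 1, 0, 0, 1, 1, 1, 1)

Repeated division by 2 gives the digits low-to-high: 7802 = 1·2^1 + 1·2^3 + 1·2^4 + 1·2^5 + 1·2^6 + 1·2^9 + 1·2^10 + 1·2^11 + 1·2^12. Digit sequence: (0, 1, 0, 1, 1, 1, 1, 0, 0, 1, 1, 1, 1).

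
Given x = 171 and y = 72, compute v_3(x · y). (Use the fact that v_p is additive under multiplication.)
v_3(12312) = 4

v_p(x) = 2 (factor: 171 = 3^2 · 19); v_p(y) = 2 (factor: 72 = 3^2 · 8). Additivity: v_p(xy) = v_p(x) + v_p(y) = 2 + 2 = 4. (Direct check: xy = 12312 = 3^4 · (152).)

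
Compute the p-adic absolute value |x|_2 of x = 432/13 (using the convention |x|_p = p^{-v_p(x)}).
|432/13|_2 = 1/16

Step 1 — compute v_2(x) by factoring powers of 2 out of the numerator and denominator: v_2(432/13) = 4. Step 2 — apply |x|_p = p^{-v_p(x)} = 2^{-4} = 1/16.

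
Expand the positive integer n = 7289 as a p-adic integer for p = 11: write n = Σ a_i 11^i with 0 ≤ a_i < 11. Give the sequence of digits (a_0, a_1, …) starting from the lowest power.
(a_0, a_1, …) = (7, 2, 5, 5)

Repeated division by 11 gives the digits low-to-high: 7289 = 7 + 2·11^1 + 5·11^2 + 5·11^3. Digit sequence: (7, 2, 5, 5).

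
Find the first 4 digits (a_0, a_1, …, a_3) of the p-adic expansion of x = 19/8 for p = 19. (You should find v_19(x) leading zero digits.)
(a_0, …, a_3) = (0, 12, 16, 11)

v_19(19/8) = 1, so a_0 = ... = a_0 = 0. Factor out: x = 19^1 · u with u = 1/8 a unit in ℤ_19. Expand u iteratively via a_{v+i} = u_i mod 19, u_{i+1} = (u_i − a_{v+i})/19:
  u_0 = 1/8;  a_1 = 12;  u_1 = (u_0 − 12)/19 = -5/8
  u_1 = -5/8;  a_2 = 16;  u_2 = (u_1 − 16)/19 = -7/8
  u_2 = -7/8;  a_3 = 11;  u_3 = (u_2 − 11)/19 = -5/8
Digits: (0, 12, 16, 11).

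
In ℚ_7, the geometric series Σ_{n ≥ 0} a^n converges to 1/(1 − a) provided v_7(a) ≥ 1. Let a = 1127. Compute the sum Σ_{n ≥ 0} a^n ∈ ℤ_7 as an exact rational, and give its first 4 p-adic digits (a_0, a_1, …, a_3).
Σ a^n = 1/(1 − a) = -1/1126;  first 4 digits = (1, 0, 2, 3)

v_7(a) = 2 ≥ 1, so the series converges in ℤ_7 to 1/(1 − a) = 1/(1 − 1127) = -1/1126. Expand this rational in ℤ_7: compute digits iteratively via d_i = x_i mod 7, x_{i+1} = (x_i − d_i)/7. The first 4 digits are (1, 0, 2, 3).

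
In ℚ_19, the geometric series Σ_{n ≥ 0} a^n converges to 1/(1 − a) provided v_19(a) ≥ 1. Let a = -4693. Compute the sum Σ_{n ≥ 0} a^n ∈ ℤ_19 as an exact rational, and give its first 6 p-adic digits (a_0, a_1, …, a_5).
Σ a^n = 1/(1 − a) = 1/4694;  first 6 digits = (1, 0, 6, 18, 16, 8)

v_19(a) = 2 ≥ 1, so the series converges in ℤ_19 to 1/(1 − a) = 1/(1 − (-4693)) = 1/4694. Expand this rational in ℤ_19: compute digits iteratively via d_i = x_i mod 19, x_{i+1} = (x_i − d_i)/19. The first 6 digits are (1, 0, 6, 18, 16, 8).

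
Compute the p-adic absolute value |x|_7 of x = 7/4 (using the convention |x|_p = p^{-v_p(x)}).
|7/4|_7 = 1/7

Step 1 — compute v_7(x) by factoring powers of 7 out of the numerator and denominator: v_7(7/4) = 1. Step 2 — apply |x|_p = p^{-v_p(x)} = 7^{-1} = 1/7.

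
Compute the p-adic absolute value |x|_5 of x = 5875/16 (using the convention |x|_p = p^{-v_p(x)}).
|5875/16|_5 = 1/125

Step 1 — compute v_5(x) by factoring powers of 5 out of the numerator and denominator: v_5(5875/16) = 3. Step 2 — apply |x|_p = p^{-v_p(x)} = 5^{-3} = 1/125.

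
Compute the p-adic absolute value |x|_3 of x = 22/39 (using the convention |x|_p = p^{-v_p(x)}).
|22/39|_3 = 3

Step 1 — compute v_3(x) by factoring powers of 3 out of the numerator and denominator: v_3(22/39) = -1. Step 2 — apply |x|_p = p^{-v_p(x)} = 3^{1} = 3.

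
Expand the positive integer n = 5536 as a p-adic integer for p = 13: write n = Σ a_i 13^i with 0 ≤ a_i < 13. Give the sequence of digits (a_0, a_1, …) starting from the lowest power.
(a_0, a_1, …) = (11, 9, 6, 2)

Repeated division by 13 gives the digits low-to-high: 5536 = 11 + 9·13^1 + 6·13^2 + 2·13^3. Digit sequence: (11, 9, 6, 2).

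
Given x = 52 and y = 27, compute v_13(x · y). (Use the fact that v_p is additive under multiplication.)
v_13(1404) = 1

v_p(x) = 1 (factor: 52 = 13^1 · 4); v_p(y) = 0 (factor: 27 = 13^0 · 27). Additivity: v_p(xy) = v_p(x) + v_p(y) = 1 + 0 = 1. (Direct check: xy = 1404 = 13^1 · (108).)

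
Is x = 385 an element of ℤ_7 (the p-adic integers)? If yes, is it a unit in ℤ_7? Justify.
x ∈ ℤ_7 but not a unit; v_7(x) = 1 > 0

ℤ_7 = {x ∈ ℚ_7 : v_7(x) ≥ 0} and ℤ_7^× = {x ∈ ℤ_7 : v_7(x) = 0}. Here v_7(385) = v_7(num) − v_7(den) = 1; compare against these criteria.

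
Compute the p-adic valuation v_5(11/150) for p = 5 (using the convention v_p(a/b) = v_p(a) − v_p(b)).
v_5(11/150) = -2

Factor powers of 5 from the numerator and denominator of the reduced fraction: 11 = 5^0 · 11 and 150 = 5^2 · 6. Apply v_p(a/b) = v_p(a) − v_p(b): v_5(11/150) = 0 − 2 = -2.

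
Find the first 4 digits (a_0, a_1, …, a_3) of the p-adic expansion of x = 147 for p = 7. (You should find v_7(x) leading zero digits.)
(a_0, …, a_3) = (0, 0, 3, 0)

v_7(147) = 2, so a_0 = ... = a_1 = 0. Factor out: x = 7^2 · u with u = 3 a unit in ℤ_7. Expand u iteratively via a_{v+i} = u_i mod 7, u_{i+1} = (u_i − a_{v+i})/7:
  u_0 = 3;  a_2 = 3;  u_1 = (u_0 − 3)/7 = 0
  u_1 = 0;  a_3 = 0;  u_2 = (u_1 − 0)/7 = 0
Digits: (0, 0, 3, 0).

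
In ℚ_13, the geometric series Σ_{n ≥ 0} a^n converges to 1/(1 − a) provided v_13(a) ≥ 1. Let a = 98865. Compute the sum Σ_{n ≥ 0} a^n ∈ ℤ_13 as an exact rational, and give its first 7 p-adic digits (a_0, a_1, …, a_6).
Σ a^n = 1/(1 − a) = -1/98864;  first 7 digits = (1, 0, 0, 6, 3, 0, 10)

v_13(a) = 3 ≥ 1, so the series converges in ℤ_13 to 1/(1 − a) = 1/(1 − 98865) = -1/98864. Expand this rational in ℤ_13: compute digits iteratively via d_i = x_i mod 13, x_{i+1} = (x_i − d_i)/13. The first 7 digits are (1, 0, 0, 6, 3, 0, 10).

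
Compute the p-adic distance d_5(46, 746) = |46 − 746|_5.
d_5(46, 746) = 1/25

Step 1 — x − y = 46 − 746 = -700. Step 2 — v_5(-700) = 2 (factor: -700 = −(5^2 · 28); the sign does not affect v_p). Step 3 — |x − y|_5 = 5^{-2} = 1/25.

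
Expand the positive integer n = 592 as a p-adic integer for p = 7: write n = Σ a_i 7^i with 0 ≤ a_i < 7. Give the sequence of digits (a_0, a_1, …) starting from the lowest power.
(a_0, a_1, …) = (4, 0, 5, 1)

Repeated division by 7 gives the digits low-to-high: 592 = 4 + 5·7^2 + 1·7^3. Digit sequence: (4, 0, 5, 1).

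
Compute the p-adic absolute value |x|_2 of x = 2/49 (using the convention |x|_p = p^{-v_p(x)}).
|2/49|_2 = 1/2

Step 1 — compute v_2(x) by factoring powers of 2 out of the numerator and denominator: v_2(2/49) = 1. Step 2 — apply |x|_p = p^{-v_p(x)} = 2^{-1} = 1/2.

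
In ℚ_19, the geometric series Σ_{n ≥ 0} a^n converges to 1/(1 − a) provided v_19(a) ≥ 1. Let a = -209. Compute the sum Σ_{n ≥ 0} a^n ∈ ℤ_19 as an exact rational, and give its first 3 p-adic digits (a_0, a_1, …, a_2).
Σ a^n = 1/(1 − a) = 1/210;  first 3 digits = (1, 8, 6)

v_19(a) = 1 ≥ 1, so the series converges in ℤ_19 to 1/(1 − a) = 1/(1 − (-209)) = 1/210. Expand this rational in ℤ_19: compute digits iteratively via d_i = x_i mod 19, x_{i+1} = (x_i − d_i)/19. The first 3 digits are (1, 8, 6).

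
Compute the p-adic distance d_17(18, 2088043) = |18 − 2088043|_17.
d_17(18, 2088043) = 1/83521

Step 1 — x − y = 18 − 2088043 = -2088025. Step 2 — v_17(-2088025) = 4 (factor: -2088025 = −(17^4 · 25); the sign does not affect v_p). Step 3 — |x − y|_17 = 17^{-4} = 1/83521.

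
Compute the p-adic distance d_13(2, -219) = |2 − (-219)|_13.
d_13(2, -219) = 1/13

Step 1 — x − y = 2 − (-219) = 221. Step 2 — v_13(221) = 1 (factor: 221 = (13^1 · 17); the sign does not affect v_p). Step 3 — |x − y|_13 = 13^{-1} = 1/13.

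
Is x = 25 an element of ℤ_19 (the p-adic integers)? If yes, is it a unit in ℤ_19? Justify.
x ∈ ℤ_19^× (unit); v_19(x) = 0

ℤ_19 = {x ∈ ℚ_19 : v_19(x) ≥ 0} and ℤ_19^× = {x ∈ ℤ_19 : v_19(x) = 0}. Here v_19(25) = v_19(num) − v_19(den) = 0; compare against these criteria.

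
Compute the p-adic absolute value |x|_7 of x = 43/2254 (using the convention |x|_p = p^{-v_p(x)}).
|43/2254|_7 = 49

Step 1 — compute v_7(x) by factoring powers of 7 out of the numerator and denominator: v_7(43/2254) = -2. Step 2 — apply |x|_p = p^{-v_p(x)} = 7^{2} = 49.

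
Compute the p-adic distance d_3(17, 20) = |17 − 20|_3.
d_3(17, 20) = 1/3

Step 1 — x − y = 17 − 20 = -3. Step 2 — v_3(-3) = 1 (factor: -3 = −(3^1 · 1); the sign does not affect v_p). Step 3 — |x − y|_3 = 3^{-1} = 1/3.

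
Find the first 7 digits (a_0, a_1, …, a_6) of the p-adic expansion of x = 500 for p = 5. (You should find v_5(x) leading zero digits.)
(a_0, …, a_6) = (0, 0, 0, 4, 0, 0, 0)

v_5(500) = 3, so a_0 = ... = a_2 = 0. Factor out: x = 5^3 · u with u = 4 a unit in ℤ_5. Expand u iteratively via a_{v+i} = u_i mod 5, u_{i+1} = (u_i − a_{v+i})/5:
  u_0 = 4;  a_3 = 4;  u_1 = (u_0 − 4)/5 = 0
  u_1 = 0;  a_4 = 0;  u_2 = (u_1 − 0)/5 = 0
  u_2 = 0;  a_5 = 0;  u_3 = (u_2 − 0)/5 = 0
  u_3 = 0;  a_6 = 0;  u_4 = (u_3 − 0)/5 = 0
Digits: (0, 0, 0, 4, 0, 0, 0).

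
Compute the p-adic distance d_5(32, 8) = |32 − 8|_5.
d_5(32, 8) = 1

Step 1 — x − y = 32 − 8 = 24. Step 2 — v_5(24) = 0 (factor: 24 = (5^0 · 24); the sign does not affect v_p). Step 3 — |x − y|_5 = 5^{0} = 1.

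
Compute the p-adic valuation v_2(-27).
v_2(-27) = 0

v_2(n) is the largest exponent k such that 2^k divides n. Factor out: -27 = -2^0 · 27. (Sign doesn't affect v_p.) So v_2(-27) = 0.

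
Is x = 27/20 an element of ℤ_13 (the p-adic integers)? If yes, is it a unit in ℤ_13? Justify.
x ∈ ℤ_13^× (unit); v_13(x) = 0

ℤ_13 = {x ∈ ℚ_13 : v_13(x) ≥ 0} and ℤ_13^× = {x ∈ ℤ_13 : v_13(x) = 0}. Here v_13(27/20) = v_13(num) − v_13(den) = 0; compare against these criteria.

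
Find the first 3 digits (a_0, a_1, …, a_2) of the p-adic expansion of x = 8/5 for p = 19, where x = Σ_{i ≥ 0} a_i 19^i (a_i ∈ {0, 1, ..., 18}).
(a_0, …, a_2) = (13, 7, 11)

v_19(8/5) = 0 (numerator and denominator both coprime to 19), so x ∈ ℤ_19^×. Compute digits iteratively via a_i = x_i mod 19, x_{i+1} = (x_i − a_i)/19, with x_0 = x:
  x_0 = 8/5;  a_0 = 13;  x_1 = (x_0 − 13)/19 = -3/5
  x_1 = -3/5;  a_1 = 7;  x_2 = (x_1 − 7)/19 = -2/5
  x_2 = -2/5;  a_2 = 11;  x_3 = (x_2 − 11)/19 = -3/5
Digits: (13, 7, 11).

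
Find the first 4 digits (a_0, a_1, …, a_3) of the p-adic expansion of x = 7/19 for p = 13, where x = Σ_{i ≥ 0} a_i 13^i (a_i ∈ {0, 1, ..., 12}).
(a_0, …, a_3) = (12, 8, 0, 2)

v_13(7/19) = 0 (numerator and denominator both coprime to 13), so x ∈ ℤ_13^×. Compute digits iteratively via a_i = x_i mod 13, x_{i+1} = (x_i − a_i)/13, with x_0 = x:
  x_0 = 7/19;  a_0 = 12;  x_1 = (x_0 − 12)/13 = -17/19
  x_1 = -17/19;  a_1 = 8;  x_2 = (x_1 − 8)/13 = -13/19
  x_2 = -13/19;  a_2 = 0;  x_3 = (x_2 − 0)/13 = -1/19
  x_3 = -1/19;  a_3 = 2;  x_4 = (x_3 − 2)/13 = -3/19
Digits: (12, 8, 0, 2).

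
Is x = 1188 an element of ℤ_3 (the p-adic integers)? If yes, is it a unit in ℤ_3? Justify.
x ∈ ℤ_3 but not a unit; v_3(x) = 3 > 0

ℤ_3 = {x ∈ ℚ_3 : v_3(x) ≥ 0} and ℤ_3^× = {x ∈ ℤ_3 : v_3(x) = 0}. Here v_3(1188) = v_3(num) − v_3(den) = 3; compare against these criteria.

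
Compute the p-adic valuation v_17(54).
v_17(54) = 0

v_17(n) is the largest exponent k such that 17^k divides n. Factor out: 54 = 17^0 · 54. (Sign doesn't affect v_p.) So v_17(54) = 0.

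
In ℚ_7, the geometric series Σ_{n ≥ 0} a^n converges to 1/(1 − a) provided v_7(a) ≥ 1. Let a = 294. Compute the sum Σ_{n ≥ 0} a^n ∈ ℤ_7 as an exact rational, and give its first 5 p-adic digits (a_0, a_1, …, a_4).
Σ a^n = 1/(1 − a) = -1/293;  first 5 digits = (1, 0, 6, 0, 1)

v_7(a) = 2 ≥ 1, so the series converges in ℤ_7 to 1/(1 − a) = 1/(1 − 294) = -1/293. Expand this rational in ℤ_7: compute digits iteratively via d_i = x_i mod 7, x_{i+1} = (x_i − d_i)/7. The first 5 digits are (1, 0, 6, 0, 1).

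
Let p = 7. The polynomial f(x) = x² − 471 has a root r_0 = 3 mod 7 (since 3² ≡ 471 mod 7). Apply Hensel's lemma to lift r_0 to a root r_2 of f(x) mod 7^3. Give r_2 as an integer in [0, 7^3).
r_2 = 178 (mod 343)

Hensel's recurrence: r_{i+1} = r_i − f(r_i)·(f′(r_i))^{-1} mod 7^{i+2}, with f′(x) = 2x. Iterate:
  r_0 = 3 (mod 7)
  r_1 = 31 (mod 49)
  r_2 = 178 (mod 343)
Final: r_2 = 178, and one checks f(r_2) ≡ 0 mod 7^3.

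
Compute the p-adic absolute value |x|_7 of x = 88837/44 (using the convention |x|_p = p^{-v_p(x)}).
|88837/44|_7 = 1/2401

Step 1 — compute v_7(x) by factoring powers of 7 out of the numerator and denominator: v_7(88837/44) = 4. Step 2 — apply |x|_p = p^{-v_p(x)} = 7^{-4} = 1/2401.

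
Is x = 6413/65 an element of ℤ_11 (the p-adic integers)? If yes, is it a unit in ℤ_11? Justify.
x ∈ ℤ_11 but not a unit; v_11(x) = 2 > 0

ℤ_11 = {x ∈ ℚ_11 : v_11(x) ≥ 0} and ℤ_11^× = {x ∈ ℤ_11 : v_11(x) = 0}. Here v_11(6413/65) = v_11(num) − v_11(den) = 2; compare against these criteria.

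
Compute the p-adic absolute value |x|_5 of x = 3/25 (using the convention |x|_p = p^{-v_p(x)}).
|3/25|_5 = 25

Step 1 — compute v_5(x) by factoring powers of 5 out of the numerator and denominator: v_5(3/25) = -2. Step 2 — apply |x|_p = p^{-v_p(x)} = 5^{2} = 25.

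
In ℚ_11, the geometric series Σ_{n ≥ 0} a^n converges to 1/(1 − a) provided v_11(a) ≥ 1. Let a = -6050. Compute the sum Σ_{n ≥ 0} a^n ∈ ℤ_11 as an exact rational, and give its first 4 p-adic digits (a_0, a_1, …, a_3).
Σ a^n = 1/(1 − a) = 1/6051;  first 4 digits = (1, 0, 5, 6)

v_11(a) = 2 ≥ 1, so the series converges in ℤ_11 to 1/(1 − a) = 1/(1 − (-6050)) = 1/6051. Expand this rational in ℤ_11: compute digits iteratively via d_i = x_i mod 11, x_{i+1} = (x_i − d_i)/11. The first 4 digits are (1, 0, 5, 6).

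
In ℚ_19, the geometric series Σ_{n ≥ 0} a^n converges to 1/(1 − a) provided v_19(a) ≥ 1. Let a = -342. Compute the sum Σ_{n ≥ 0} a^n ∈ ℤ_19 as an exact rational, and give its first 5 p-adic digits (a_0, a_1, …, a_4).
Σ a^n = 1/(1 − a) = 1/343;  first 5 digits = (1, 1, 0, 18, 17)

v_19(a) = 1 ≥ 1, so the series converges in ℤ_19 to 1/(1 − a) = 1/(1 − (-342)) = 1/343. Expand this rational in ℤ_19: compute digits iteratively via d_i = x_i mod 19, x_{i+1} = (x_i − d_i)/19. The first 5 digits are (1, 1, 0, 18, 17).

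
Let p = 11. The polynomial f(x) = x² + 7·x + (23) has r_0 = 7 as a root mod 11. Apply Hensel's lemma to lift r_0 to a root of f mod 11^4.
r_3 = 2790 (mod 14641)

Hensel: r_{i+1} = r_i − f(r_i)·(f′(r_i))^{-1} mod 11^{i+2}, f′(x) = 2x + 7. Iterate:
  r_0 = 7 (mod 11)
  r_1 = 7 (mod 121)
  r_2 = 128 (mod 1331)
  r_3 = 2790 (mod 14641)
Final: r = 2790 satisfies f(r) ≡ 0 mod 11^4.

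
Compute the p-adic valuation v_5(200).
v_5(200) = 2

v_5(n) is the largest exponent k such that 5^k divides n. Factor out: 200 = 5^2 · 8. (Sign doesn't affect v_p.) So v_5(200) = 2.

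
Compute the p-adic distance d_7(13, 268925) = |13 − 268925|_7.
d_7(13, 268925) = 1/16807

Step 1 — x − y = 13 − 268925 = -268912. Step 2 — v_7(-268912) = 5 (factor: -268912 = −(7^5 · 16); the sign does not affect v_p). Step 3 — |x − y|_7 = 7^{-5} = 1/16807.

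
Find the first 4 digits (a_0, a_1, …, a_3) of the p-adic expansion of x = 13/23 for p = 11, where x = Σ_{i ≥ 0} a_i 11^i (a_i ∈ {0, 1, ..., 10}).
(a_0, …, a_3) = (2, 8, 5, 10)

v_11(13/23) = 0 (numerator and denominator both coprime to 11), so x ∈ ℤ_11^×. Compute digits iteratively via a_i = x_i mod 11, x_{i+1} = (x_i − a_i)/11, with x_0 = x:
  x_0 = 13/23;  a_0 = 2;  x_1 = (x_0 − 2)/11 = -3/23
  x_1 = -3/23;  a_1 = 8;  x_2 = (x_1 − 8)/11 = -17/23
  x_2 = -17/23;  a_2 = 5;  x_3 = (x_2 − 5)/11 = -12/23
  x_3 = -12/23;  a_3 = 10;  x_4 = (x_3 − 10)/11 = -22/23
Digits: (2, 8, 5, 10).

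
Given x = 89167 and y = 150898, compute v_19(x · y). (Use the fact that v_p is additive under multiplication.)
v_19(13455121966) = 6

v_p(x) = 3 (factor: 89167 = 19^3 · 13); v_p(y) = 3 (factor: 150898 = 19^3 · 22). Additivity: v_p(xy) = v_p(x) + v_p(y) = 3 + 3 = 6. (Direct check: xy = 13455121966 = 19^6 · (286).)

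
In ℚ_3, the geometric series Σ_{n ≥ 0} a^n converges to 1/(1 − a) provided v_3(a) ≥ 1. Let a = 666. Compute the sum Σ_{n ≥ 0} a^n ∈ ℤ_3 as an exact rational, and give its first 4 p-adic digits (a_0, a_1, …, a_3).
Σ a^n = 1/(1 − a) = -1/665;  first 4 digits = (1, 0, 2, 0)

v_3(a) = 2 ≥ 1, so the series converges in ℤ_3 to 1/(1 − a) = 1/(1 − 666) = -1/665. Expand this rational in ℤ_3: compute digits iteratively via d_i = x_i mod 3, x_{i+1} = (x_i − d_i)/3. The first 4 digits are (1, 0, 2, 0).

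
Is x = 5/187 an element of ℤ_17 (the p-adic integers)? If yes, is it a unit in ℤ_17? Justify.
x ∉ ℤ_17 (v_17(x) = -1 < 0)

ℤ_17 = {x ∈ ℚ_17 : v_17(x) ≥ 0} and ℤ_17^× = {x ∈ ℤ_17 : v_17(x) = 0}. Here v_17(5/187) = v_17(num) − v_17(den) = -1; compare against these criteria.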